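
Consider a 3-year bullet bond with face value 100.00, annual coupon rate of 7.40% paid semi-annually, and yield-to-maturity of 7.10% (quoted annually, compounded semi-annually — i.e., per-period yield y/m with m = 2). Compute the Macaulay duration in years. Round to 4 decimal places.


Coupon per period c = face * coupon_rate / m = 3.700000
Periods per year m = 2; per-period yield y/m = 0.035500
Number of cashflows N = 6
Cashflows (t years, CF_t, discount factor 1/(1+y/m)^(m*t), PV):
  t = 0.5000: CF_t = 3.700000, DF = 0.965717, PV = 3.573153
  t = 1.0000: CF_t = 3.700000, DF = 0.932609, PV = 3.450655
  t = 1.5000: CF_t = 3.700000, DF = 0.900637, PV = 3.332356
  t = 2.0000: CF_t = 3.700000, DF = 0.869760, PV = 3.218113
  t = 2.5000: CF_t = 3.700000, DF = 0.839942, PV = 3.107787
  t = 3.0000: CF_t = 103.700000, DF = 0.811147, PV = 84.115908
Price P = sum_t PV_t = 100.797972
Macaulay numerator sum_t t * PV_t:
  t * PV_t at t = 0.5000: 1.786577
  t * PV_t at t = 1.0000: 3.450655
  t * PV_t at t = 1.5000: 4.998534
  t * PV_t at t = 2.0000: 6.436226
  t * PV_t at t = 2.5000: 7.769467
  t * PV_t at t = 3.0000: 252.347724
Macaulay duration D = (sum_t t * PV_t) / P = 276.789183 / 100.797972 = 2.745980

Answer: Macaulay duration = 2.7460 years


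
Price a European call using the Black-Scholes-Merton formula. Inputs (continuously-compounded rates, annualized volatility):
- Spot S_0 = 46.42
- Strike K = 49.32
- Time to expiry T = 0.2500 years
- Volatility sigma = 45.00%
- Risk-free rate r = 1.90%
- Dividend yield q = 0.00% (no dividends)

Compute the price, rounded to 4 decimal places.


Answer: Price = 3.0748

Derivation:
d1 = (ln(S/K) + (r - q + 0.5*sigma^2) * T) / (sigma * sqrt(T)) = -0.13571901
d2 = d1 - sigma * sqrt(T) = -0.36071901
exp(-rT) = 0.99526126; exp(-qT) = 1.00000000
C = S_0 * exp(-qT) * N(d1) - K * exp(-rT) * N(d2)
N(d1) = 0.44602171; N(d2) = 0.35915476
C = 46.4200 * 1.00000000 * 0.44602171 - 49.3200 * 0.99526126 * 0.35915476 = 3.0748


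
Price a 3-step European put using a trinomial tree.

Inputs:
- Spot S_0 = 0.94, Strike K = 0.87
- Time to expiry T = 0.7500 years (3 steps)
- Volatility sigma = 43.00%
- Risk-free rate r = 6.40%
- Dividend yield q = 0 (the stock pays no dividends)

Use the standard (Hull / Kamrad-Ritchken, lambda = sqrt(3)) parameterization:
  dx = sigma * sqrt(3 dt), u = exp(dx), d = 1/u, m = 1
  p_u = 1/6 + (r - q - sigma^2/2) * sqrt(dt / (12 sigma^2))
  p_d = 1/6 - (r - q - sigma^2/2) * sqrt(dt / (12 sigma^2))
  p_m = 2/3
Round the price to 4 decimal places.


Answer: Price = V(0,0) = 0.0809

Derivation:
dt = T/N = 0.250000; dx = sigma*sqrt(3*dt) = 0.372391
u = exp(dx) = 1.451200; d = 1/u = 0.689085
p_u = 0.157117, p_m = 0.666667, p_d = 0.176216
Discount per step: exp(-r*dt) = 0.984127
Stock lattice S(k, j) with j the centered position index:
  k=0: S(0,+0) = 0.9400
  k=1: S(1,-1) = 0.6477; S(1,+0) = 0.9400; S(1,+1) = 1.3641
  k=2: S(2,-2) = 0.4463; S(2,-1) = 0.6477; S(2,+0) = 0.9400; S(2,+1) = 1.3641; S(2,+2) = 1.9796
  k=3: S(3,-3) = 0.3076; S(3,-2) = 0.4463; S(3,-1) = 0.6477; S(3,+0) = 0.9400; S(3,+1) = 1.3641; S(3,+2) = 1.9796; S(3,+3) = 2.8728
Terminal payoffs V(N, j) = max(K - S_T, 0):
  V(3,-3) = 0.562429; V(3,-2) = 0.423652; V(3,-1) = 0.222260; V(3,+0) = 0.000000; V(3,+1) = 0.000000; V(3,+2) = 0.000000; V(3,+3) = 0.000000
Backward induction: V(k, j) = exp(-r*dt) * [p_u * V(k+1, j+1) + p_m * V(k+1, j) + p_d * V(k+1, j-1)]
  V(2,-2) = exp(-r*dt) * [p_u*0.222260 + p_m*0.423652 + p_d*0.562429] = 0.409855
  V(2,-1) = exp(-r*dt) * [p_u*0.000000 + p_m*0.222260 + p_d*0.423652] = 0.219291
  V(2,+0) = exp(-r*dt) * [p_u*0.000000 + p_m*0.000000 + p_d*0.222260] = 0.038544
  V(2,+1) = exp(-r*dt) * [p_u*0.000000 + p_m*0.000000 + p_d*0.000000] = 0.000000
  V(2,+2) = exp(-r*dt) * [p_u*0.000000 + p_m*0.000000 + p_d*0.000000] = 0.000000
  V(1,-1) = exp(-r*dt) * [p_u*0.038544 + p_m*0.219291 + p_d*0.409855] = 0.220910
  V(1,+0) = exp(-r*dt) * [p_u*0.000000 + p_m*0.038544 + p_d*0.219291] = 0.063318
  V(1,+1) = exp(-r*dt) * [p_u*0.000000 + p_m*0.000000 + p_d*0.038544] = 0.006684
  V(0,+0) = exp(-r*dt) * [p_u*0.006684 + p_m*0.063318 + p_d*0.220910] = 0.080885


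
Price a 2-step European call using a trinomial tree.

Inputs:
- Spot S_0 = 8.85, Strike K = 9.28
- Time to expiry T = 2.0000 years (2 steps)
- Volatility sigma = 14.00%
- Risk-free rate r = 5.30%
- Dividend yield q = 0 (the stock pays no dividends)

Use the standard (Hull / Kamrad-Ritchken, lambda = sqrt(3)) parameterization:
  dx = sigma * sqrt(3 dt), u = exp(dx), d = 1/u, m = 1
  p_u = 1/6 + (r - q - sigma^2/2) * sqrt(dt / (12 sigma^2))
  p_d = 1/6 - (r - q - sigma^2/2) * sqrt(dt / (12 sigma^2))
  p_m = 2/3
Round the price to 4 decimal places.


dt = T/N = 1.000000; dx = sigma*sqrt(3*dt) = 0.242487
u = exp(dx) = 1.274415; d = 1/u = 0.784674
p_u = 0.255744, p_m = 0.666667, p_d = 0.077590
Discount per step: exp(-r*dt) = 0.948380
Stock lattice S(k, j) with j the centered position index:
  k=0: S(0,+0) = 8.8500
  k=1: S(1,-1) = 6.9444; S(1,+0) = 8.8500; S(1,+1) = 11.2786
  k=2: S(2,-2) = 5.4491; S(2,-1) = 6.9444; S(2,+0) = 8.8500; S(2,+1) = 11.2786; S(2,+2) = 14.3736
Terminal payoffs V(N, j) = max(S_T - K, 0):
  V(2,-2) = 0.000000; V(2,-1) = 0.000000; V(2,+0) = 0.000000; V(2,+1) = 1.998571; V(2,+2) = 5.093578
Backward induction: V(k, j) = exp(-r*dt) * [p_u * V(k+1, j+1) + p_m * V(k+1, j) + p_d * V(k+1, j-1)]
  V(1,-1) = exp(-r*dt) * [p_u*0.000000 + p_m*0.000000 + p_d*0.000000] = 0.000000
  V(1,+0) = exp(-r*dt) * [p_u*1.998571 + p_m*0.000000 + p_d*0.000000] = 0.484738
  V(1,+1) = exp(-r*dt) * [p_u*5.093578 + p_m*1.998571 + p_d*0.000000] = 2.499010
  V(0,+0) = exp(-r*dt) * [p_u*2.499010 + p_m*0.484738 + p_d*0.000000] = 0.912592

Answer: Price = V(0,0) = 0.9126


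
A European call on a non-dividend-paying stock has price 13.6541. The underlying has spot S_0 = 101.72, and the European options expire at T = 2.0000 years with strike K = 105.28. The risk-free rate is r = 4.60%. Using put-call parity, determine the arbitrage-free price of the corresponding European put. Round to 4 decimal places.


Answer: Put price = 7.9605

Derivation:
Put-call parity: C - P = S_0 * exp(-qT) - K * exp(-rT).
S_0 * exp(-qT) = 101.7200 * 1.00000000 = 101.72000000
K * exp(-rT) = 105.2800 * 0.91210515 = 96.02643014
P = C - S*exp(-qT) + K*exp(-rT)
P = 13.6541 - 101.72000000 + 96.02643014 = 7.9605


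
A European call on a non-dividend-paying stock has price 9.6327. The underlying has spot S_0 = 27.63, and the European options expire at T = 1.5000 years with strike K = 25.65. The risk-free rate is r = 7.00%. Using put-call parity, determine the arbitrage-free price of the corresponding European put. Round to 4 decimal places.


Answer: Put price = 5.0960

Derivation:
Put-call parity: C - P = S_0 * exp(-qT) - K * exp(-rT).
S_0 * exp(-qT) = 27.6300 * 1.00000000 = 27.63000000
K * exp(-rT) = 25.6500 * 0.90032452 = 23.09332400
P = C - S*exp(-qT) + K*exp(-rT)
P = 9.6327 - 27.63000000 + 23.09332400 = 5.0960


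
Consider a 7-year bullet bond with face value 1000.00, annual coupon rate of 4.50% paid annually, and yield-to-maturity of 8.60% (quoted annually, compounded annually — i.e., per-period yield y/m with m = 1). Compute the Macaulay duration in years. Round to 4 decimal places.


Answer: Macaulay duration = 6.0340 years

Derivation:
Coupon per period c = face * coupon_rate / m = 45.000000
Periods per year m = 1; per-period yield y/m = 0.086000
Number of cashflows N = 7
Cashflows (t years, CF_t, discount factor 1/(1+y/m)^(m*t), PV):
  t = 1.0000: CF_t = 45.000000, DF = 0.920810, PV = 41.436464
  t = 2.0000: CF_t = 45.000000, DF = 0.847892, PV = 38.155123
  t = 3.0000: CF_t = 45.000000, DF = 0.780747, PV = 35.133631
  t = 4.0000: CF_t = 45.000000, DF = 0.718920, PV = 32.351410
  t = 5.0000: CF_t = 45.000000, DF = 0.661989, PV = 29.789512
  t = 6.0000: CF_t = 45.000000, DF = 0.609566, PV = 27.430490
  t = 7.0000: CF_t = 1045.000000, DF = 0.561295, PV = 586.553342
Price P = sum_t PV_t = 790.849972
Macaulay numerator sum_t t * PV_t:
  t * PV_t at t = 1.0000: 41.436464
  t * PV_t at t = 2.0000: 76.310247
  t * PV_t at t = 3.0000: 105.400894
  t * PV_t at t = 4.0000: 129.405640
  t * PV_t at t = 5.0000: 148.947560
  t * PV_t at t = 6.0000: 164.582939
  t * PV_t at t = 7.0000: 4105.873395
Macaulay duration D = (sum_t t * PV_t) / P = 4771.957137 / 790.849972 = 6.033960


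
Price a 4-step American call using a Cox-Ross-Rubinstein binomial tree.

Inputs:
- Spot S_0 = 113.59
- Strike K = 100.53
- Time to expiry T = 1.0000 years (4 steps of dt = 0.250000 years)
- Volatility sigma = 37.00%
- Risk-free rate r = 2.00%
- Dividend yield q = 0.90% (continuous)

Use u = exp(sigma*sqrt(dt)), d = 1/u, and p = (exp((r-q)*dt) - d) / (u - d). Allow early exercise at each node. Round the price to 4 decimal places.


Answer: Price = V(0,0) = 24.0987

Derivation:
dt = T/N = 0.250000
u = exp(sigma*sqrt(dt)) = 1.203218; d = 1/u = 0.831104
p = (exp((r-q)*dt) - d) / (u - d) = 0.461282
Discount per step: exp(-r*dt) = 0.995012
Stock lattice S(k, i) with i counting down-moves:
  k=0: S(0,0) = 113.5900
  k=1: S(1,0) = 136.6736; S(1,1) = 94.4051
  k=2: S(2,0) = 164.4482; S(2,1) = 113.5900; S(2,2) = 78.4605
  k=3: S(3,0) = 197.8671; S(3,1) = 136.6736; S(3,2) = 94.4051; S(3,3) = 65.2089
  k=4: S(4,0) = 238.0773; S(4,1) = 164.4482; S(4,2) = 113.5900; S(4,3) = 78.4605; S(4,4) = 54.1954
Terminal payoffs V(N, i) = max(S_T - K, 0):
  V(4,0) = 137.547315; V(4,1) = 63.918175; V(4,2) = 13.060000; V(4,3) = 0.000000; V(4,4) = 0.000000
Backward induction: V(k, i) = exp(-r*dt) * [p * V(k+1, i) + (1-p) * V(k+1, i+1)]; then take max(V_cont, immediate exercise) for American.
  V(3,0) = exp(-r*dt) * [p*137.547315 + (1-p)*63.918175] = 97.393771; exercise = 97.337076; V(3,0) = max -> 97.393771
  V(3,1) = exp(-r*dt) * [p*63.918175 + (1-p)*13.060000] = 36.337808; exercise = 36.143583; V(3,1) = max -> 36.337808
  V(3,2) = exp(-r*dt) * [p*13.060000 + (1-p)*0.000000] = 5.994294; exercise = 0.000000; V(3,2) = max -> 5.994294
  V(3,3) = exp(-r*dt) * [p*0.000000 + (1-p)*0.000000] = 0.000000; exercise = 0.000000; V(3,3) = max -> 0.000000
  V(2,0) = exp(-r*dt) * [p*97.393771 + (1-p)*36.337808] = 64.180111; exercise = 63.918175; V(2,0) = max -> 64.180111
  V(2,1) = exp(-r*dt) * [p*36.337808 + (1-p)*5.994294] = 19.891499; exercise = 13.060000; V(2,1) = max -> 19.891499
  V(2,2) = exp(-r*dt) * [p*5.994294 + (1-p)*0.000000] = 2.751268; exercise = 0.000000; V(2,2) = max -> 2.751268
  V(1,0) = exp(-r*dt) * [p*64.180111 + (1-p)*19.891499] = 40.119929; exercise = 36.143583; V(1,0) = max -> 40.119929
  V(1,1) = exp(-r*dt) * [p*19.891499 + (1-p)*2.751268] = 10.604590; exercise = 0.000000; V(1,1) = max -> 10.604590
  V(0,0) = exp(-r*dt) * [p*40.119929 + (1-p)*10.604590] = 24.098685; exercise = 13.060000; V(0,0) = max -> 24.098685


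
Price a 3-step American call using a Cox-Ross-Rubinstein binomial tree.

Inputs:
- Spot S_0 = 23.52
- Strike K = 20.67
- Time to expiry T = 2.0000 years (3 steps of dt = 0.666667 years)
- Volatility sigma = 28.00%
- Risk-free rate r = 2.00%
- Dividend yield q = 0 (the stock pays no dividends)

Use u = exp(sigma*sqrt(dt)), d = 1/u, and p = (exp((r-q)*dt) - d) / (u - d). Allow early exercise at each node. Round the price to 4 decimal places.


Answer: Price = V(0,0) = 5.6490

Derivation:
dt = T/N = 0.666667
u = exp(sigma*sqrt(dt)) = 1.256863; d = 1/u = 0.795632
p = (exp((r-q)*dt) - d) / (u - d) = 0.472195
Discount per step: exp(-r*dt) = 0.986755
Stock lattice S(k, i) with i counting down-moves:
  k=0: S(0,0) = 23.5200
  k=1: S(1,0) = 29.5614; S(1,1) = 18.7133
  k=2: S(2,0) = 37.1547; S(2,1) = 23.5200; S(2,2) = 14.8889
  k=3: S(3,0) = 46.6983; S(3,1) = 29.5614; S(3,2) = 18.7133; S(3,3) = 11.8460
Terminal payoffs V(N, i) = max(S_T - K, 0):
  V(3,0) = 26.028323; V(3,1) = 8.891421; V(3,2) = 0.000000; V(3,3) = 0.000000
Backward induction: V(k, i) = exp(-r*dt) * [p * V(k+1, i) + (1-p) * V(k+1, i+1)]; then take max(V_cont, immediate exercise) for American.
  V(2,0) = exp(-r*dt) * [p*26.028323 + (1-p)*8.891421] = 16.758431; exercise = 16.484660; V(2,0) = max -> 16.758431
  V(2,1) = exp(-r*dt) * [p*8.891421 + (1-p)*0.000000] = 4.142873; exercise = 2.850000; V(2,1) = max -> 4.142873
  V(2,2) = exp(-r*dt) * [p*0.000000 + (1-p)*0.000000] = 0.000000; exercise = 0.000000; V(2,2) = max -> 0.000000
  V(1,0) = exp(-r*dt) * [p*16.758431 + (1-p)*4.142873] = 9.966100; exercise = 8.891421; V(1,0) = max -> 9.966100
  V(1,1) = exp(-r*dt) * [p*4.142873 + (1-p)*0.000000] = 1.930332; exercise = 0.000000; V(1,1) = max -> 1.930332
  V(0,0) = exp(-r*dt) * [p*9.966100 + (1-p)*1.930332] = 5.648954; exercise = 2.850000; V(0,0) = max -> 5.648954


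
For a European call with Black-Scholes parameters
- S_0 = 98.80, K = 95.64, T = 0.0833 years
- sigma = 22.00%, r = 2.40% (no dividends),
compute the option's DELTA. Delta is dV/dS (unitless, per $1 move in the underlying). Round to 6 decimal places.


d1 = 0.5751798835; d2 = 0.5116840568
phi(d1) = 0.3381199779; exp(-qT) = 1.0000000000; exp(-rT) = 0.9980027971
N(d1) = 0.7174151768
Delta = exp(-qT) * N(d1) = 1.0000000000 * 0.7174151768 = 0.717415

Answer: Delta = 0.717415


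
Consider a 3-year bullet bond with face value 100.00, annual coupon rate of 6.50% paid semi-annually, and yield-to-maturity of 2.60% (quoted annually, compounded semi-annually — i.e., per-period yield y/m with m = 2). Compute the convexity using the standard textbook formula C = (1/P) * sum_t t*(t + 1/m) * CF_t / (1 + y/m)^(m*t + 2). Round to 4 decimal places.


Coupon per period c = face * coupon_rate / m = 3.250000
Periods per year m = 2; per-period yield y/m = 0.013000
Number of cashflows N = 6
Cashflows (t years, CF_t, discount factor 1/(1+y/m)^(m*t), PV):
  t = 0.5000: CF_t = 3.250000, DF = 0.987167, PV = 3.208292
  t = 1.0000: CF_t = 3.250000, DF = 0.974498, PV = 3.167120
  t = 1.5000: CF_t = 3.250000, DF = 0.961992, PV = 3.126475
  t = 2.0000: CF_t = 3.250000, DF = 0.949647, PV = 3.086353
  t = 2.5000: CF_t = 3.250000, DF = 0.937460, PV = 3.046745
  t = 3.0000: CF_t = 103.250000, DF = 0.925429, PV = 95.550593
Price P = sum_t PV_t = 111.185579
Convexity numerator sum_t t*(t + 1/m) * CF_t / (1+y/m)^(m*t + 2):
  t = 0.5000: term = 1.563238
  t = 1.0000: term = 4.629529
  t = 1.5000: term = 9.140236
  t = 2.0000: term = 15.038229
  t = 2.5000: term = 22.267861
  t = 3.0000: term = 977.695906
Convexity = (1/P) * sum = 1030.334999 / 111.185579 = 9.266804

Answer: Convexity = 9.2668


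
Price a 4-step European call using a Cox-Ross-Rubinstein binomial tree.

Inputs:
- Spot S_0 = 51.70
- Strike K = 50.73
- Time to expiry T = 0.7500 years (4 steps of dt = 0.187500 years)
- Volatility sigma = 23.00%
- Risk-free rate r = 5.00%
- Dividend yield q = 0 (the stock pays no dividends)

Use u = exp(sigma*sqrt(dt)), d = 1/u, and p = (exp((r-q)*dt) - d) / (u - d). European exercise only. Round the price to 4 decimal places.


dt = T/N = 0.187500
u = exp(sigma*sqrt(dt)) = 1.104721; d = 1/u = 0.905206
p = (exp((r-q)*dt) - d) / (u - d) = 0.522332
Discount per step: exp(-r*dt) = 0.990669
Stock lattice S(k, i) with i counting down-moves:
  k=0: S(0,0) = 51.7000
  k=1: S(1,0) = 57.1141; S(1,1) = 46.7991
  k=2: S(2,0) = 63.0951; S(2,1) = 51.7000; S(2,2) = 42.3629
  k=3: S(3,0) = 69.7025; S(3,1) = 57.1141; S(3,2) = 46.7991; S(3,3) = 38.3471
  k=4: S(4,0) = 77.0019; S(4,1) = 63.0951; S(4,2) = 51.7000; S(4,3) = 42.3629; S(4,4) = 34.7120
Terminal payoffs V(N, i) = max(S_T - K, 0):
  V(4,0) = 26.271852; V(4,1) = 12.365132; V(4,2) = 0.970000; V(4,3) = 0.000000; V(4,4) = 0.000000
Backward induction: V(k, i) = exp(-r*dt) * [p * V(k+1, i) + (1-p) * V(k+1, i+1)].
  V(3,0) = exp(-r*dt) * [p*26.271852 + (1-p)*12.365132] = 19.445896
  V(3,1) = exp(-r*dt) * [p*12.365132 + (1-p)*0.970000] = 6.857453
  V(3,2) = exp(-r*dt) * [p*0.970000 + (1-p)*0.000000] = 0.501934
  V(3,3) = exp(-r*dt) * [p*0.000000 + (1-p)*0.000000] = 0.000000
  V(2,0) = exp(-r*dt) * [p*19.445896 + (1-p)*6.857453] = 13.307458
  V(2,1) = exp(-r*dt) * [p*6.857453 + (1-p)*0.501934] = 3.785966
  V(2,2) = exp(-r*dt) * [p*0.501934 + (1-p)*0.000000] = 0.259730
  V(1,0) = exp(-r*dt) * [p*13.307458 + (1-p)*3.785966] = 8.677612
  V(1,1) = exp(-r*dt) * [p*3.785966 + (1-p)*0.259730] = 2.081986
  V(0,0) = exp(-r*dt) * [p*8.677612 + (1-p)*2.081986] = 5.475519

Answer: Price = V(0,0) = 5.4755


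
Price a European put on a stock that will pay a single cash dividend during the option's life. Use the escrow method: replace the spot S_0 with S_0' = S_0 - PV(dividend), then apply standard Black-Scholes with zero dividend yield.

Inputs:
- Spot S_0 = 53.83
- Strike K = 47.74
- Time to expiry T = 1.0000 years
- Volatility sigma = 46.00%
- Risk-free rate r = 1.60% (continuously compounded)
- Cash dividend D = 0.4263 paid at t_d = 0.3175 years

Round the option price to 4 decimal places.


Answer: Price = 6.2642

Derivation:
PV(D) = D * exp(-r * t_d) = 0.4263 * 0.99493288 = 0.42413989
S_0' = S_0 - PV(D) = 53.8300 - 0.42413989 = 53.40586011
d1 = (ln(S_0'/K) + (r + sigma^2/2)*T) / (sigma*sqrt(T)) = 0.50858882
d2 = d1 - sigma*sqrt(T) = 0.04858882
exp(-rT) = 0.98412732
N(-d1) = 0.30552023; N(-d2) = 0.48062349
P = K * exp(-rT) * N(-d2) - S_0' * N(-d1) = 47.7400 * 0.98412732 * 0.48062349 - 53.40586011 * 0.30552023 = 6.2642


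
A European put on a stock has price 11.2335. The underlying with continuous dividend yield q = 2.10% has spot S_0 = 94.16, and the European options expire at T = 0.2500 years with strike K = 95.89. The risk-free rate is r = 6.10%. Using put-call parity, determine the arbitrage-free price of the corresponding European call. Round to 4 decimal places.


Answer: Call price = 10.4617

Derivation:
Put-call parity: C - P = S_0 * exp(-qT) - K * exp(-rT).
S_0 * exp(-qT) = 94.1600 * 0.99476376 = 93.66695537
K * exp(-rT) = 95.8900 * 0.98486569 = 94.43877124
C = P + S*exp(-qT) - K*exp(-rT)
C = 11.2335 + 93.66695537 - 94.43877124 = 10.4617


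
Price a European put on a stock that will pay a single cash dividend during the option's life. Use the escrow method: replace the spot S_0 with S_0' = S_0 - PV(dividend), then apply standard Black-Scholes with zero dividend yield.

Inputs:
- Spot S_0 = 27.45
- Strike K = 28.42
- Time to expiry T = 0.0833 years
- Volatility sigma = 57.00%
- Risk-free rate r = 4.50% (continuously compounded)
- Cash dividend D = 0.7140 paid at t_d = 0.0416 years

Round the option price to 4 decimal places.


Answer: Price = 2.7007

Derivation:
PV(D) = D * exp(-r * t_d) = 0.7140 * 0.99812975 = 0.71266464
S_0' = S_0 - PV(D) = 27.4500 - 0.71266464 = 26.73733536
d1 = (ln(S_0'/K) + (r + sigma^2/2)*T) / (sigma*sqrt(T)) = -0.26594804
d2 = d1 - sigma*sqrt(T) = -0.43045995
exp(-rT) = 0.99625852
N(-d1) = 0.60486039; N(-d2) = 0.66656945
P = K * exp(-rT) * N(-d2) - S_0' * N(-d1) = 28.4200 * 0.99625852 * 0.66656945 - 26.73733536 * 0.60486039 = 2.7007


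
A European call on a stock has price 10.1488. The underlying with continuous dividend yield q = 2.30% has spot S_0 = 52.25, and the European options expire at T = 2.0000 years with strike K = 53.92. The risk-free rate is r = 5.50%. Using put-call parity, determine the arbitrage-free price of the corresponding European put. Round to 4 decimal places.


Answer: Put price = 8.5512

Derivation:
Put-call parity: C - P = S_0 * exp(-qT) - K * exp(-rT).
S_0 * exp(-qT) = 52.2500 * 0.95504196 = 49.90094252
K * exp(-rT) = 53.9200 * 0.89583414 = 48.30337658
P = C - S*exp(-qT) + K*exp(-rT)
P = 10.1488 - 49.90094252 + 48.30337658 = 8.5512


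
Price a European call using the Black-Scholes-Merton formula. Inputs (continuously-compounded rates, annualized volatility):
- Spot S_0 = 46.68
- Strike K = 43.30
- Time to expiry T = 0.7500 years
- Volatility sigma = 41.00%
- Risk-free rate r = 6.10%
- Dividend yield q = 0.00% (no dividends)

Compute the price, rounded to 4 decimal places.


d1 = (ln(S/K) + (r - q + 0.5*sigma^2) * T) / (sigma * sqrt(T)) = 0.51806815
d2 = d1 - sigma * sqrt(T) = 0.16299773
exp(-rT) = 0.95528075; exp(-qT) = 1.00000000
C = S_0 * exp(-qT) * N(d1) - K * exp(-rT) * N(d2)
N(d1) = 0.69779464; N(d2) = 0.56473989
C = 46.6800 * 1.00000000 * 0.69779464 - 43.3000 * 0.95528075 * 0.56473989 = 9.2133

Answer: Price = 9.2133


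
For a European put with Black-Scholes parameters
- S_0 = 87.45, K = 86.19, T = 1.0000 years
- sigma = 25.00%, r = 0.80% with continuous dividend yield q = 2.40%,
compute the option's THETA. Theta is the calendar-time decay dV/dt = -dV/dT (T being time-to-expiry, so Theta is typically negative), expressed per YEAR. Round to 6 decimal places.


Answer: Theta = -4.777236

Derivation:
d1 = 0.1190521592; d2 = -0.1309478408
phi(d1) = 0.3961250869; exp(-qT) = 0.9762857098; exp(-rT) = 0.9920319148
Theta = -S*exp(-qT)*phi(d1)*sigma/(2*sqrt(T)) + r*K*exp(-rT)*N(-d2) - q*S*exp(-qT)*N(-d1)
N(-d1) = 0.4526170163; N(-d2) = 0.5520917155; sqrt(T) = 1.0000000000
Term 1 = -87.4500 * 0.9762857098 * 0.3961250869 * 0.2500 / (2 * 1.0000000000) = -4.2274561037
Term 2 = 0.0080 * 86.1900 * 0.9920319148 * 0.5520917155 = 0.3776450027
Term 3 = -0.0240 * 87.4500 * 0.9762857098 * 0.4526170163 = -0.9274251423
Theta = -4.2274561037 + (0.3776450027) + (-0.9274251423) = -4.777236


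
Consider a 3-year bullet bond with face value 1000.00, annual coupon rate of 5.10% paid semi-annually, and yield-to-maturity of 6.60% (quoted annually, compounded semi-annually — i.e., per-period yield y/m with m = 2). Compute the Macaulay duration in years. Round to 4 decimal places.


Answer: Macaulay duration = 2.8151 years

Derivation:
Coupon per period c = face * coupon_rate / m = 25.500000
Periods per year m = 2; per-period yield y/m = 0.033000
Number of cashflows N = 6
Cashflows (t years, CF_t, discount factor 1/(1+y/m)^(m*t), PV):
  t = 0.5000: CF_t = 25.500000, DF = 0.968054, PV = 24.685382
  t = 1.0000: CF_t = 25.500000, DF = 0.937129, PV = 23.896788
  t = 1.5000: CF_t = 25.500000, DF = 0.907192, PV = 23.133387
  t = 2.0000: CF_t = 25.500000, DF = 0.878211, PV = 22.394372
  t = 2.5000: CF_t = 25.500000, DF = 0.850156, PV = 21.678966
  t = 3.0000: CF_t = 1025.500000, DF = 0.822997, PV = 843.983071
Price P = sum_t PV_t = 959.771967
Macaulay numerator sum_t t * PV_t:
  t * PV_t at t = 0.5000: 12.342691
  t * PV_t at t = 1.0000: 23.896788
  t * PV_t at t = 1.5000: 34.700080
  t * PV_t at t = 2.0000: 44.788745
  t * PV_t at t = 2.5000: 54.197416
  t * PV_t at t = 3.0000: 2531.949214
Macaulay duration D = (sum_t t * PV_t) / P = 2701.874934 / 959.771967 = 2.815122


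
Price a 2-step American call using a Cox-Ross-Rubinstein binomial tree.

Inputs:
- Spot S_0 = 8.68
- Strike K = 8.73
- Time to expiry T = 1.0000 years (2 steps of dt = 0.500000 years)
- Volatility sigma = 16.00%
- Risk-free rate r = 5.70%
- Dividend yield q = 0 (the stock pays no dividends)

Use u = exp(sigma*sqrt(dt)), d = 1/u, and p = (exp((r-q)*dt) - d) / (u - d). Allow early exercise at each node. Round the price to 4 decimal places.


dt = T/N = 0.500000
u = exp(sigma*sqrt(dt)) = 1.119785; d = 1/u = 0.893028
p = (exp((r-q)*dt) - d) / (u - d) = 0.599239
Discount per step: exp(-r*dt) = 0.971902
Stock lattice S(k, i) with i counting down-moves:
  k=0: S(0,0) = 8.6800
  k=1: S(1,0) = 9.7197; S(1,1) = 7.7515
  k=2: S(2,0) = 10.8840; S(2,1) = 8.6800; S(2,2) = 6.9223
Terminal payoffs V(N, i) = max(S_T - K, 0):
  V(2,0) = 2.154020; V(2,1) = 0.000000; V(2,2) = 0.000000
Backward induction: V(k, i) = exp(-r*dt) * [p * V(k+1, i) + (1-p) * V(k+1, i+1)]; then take max(V_cont, immediate exercise) for American.
  V(1,0) = exp(-r*dt) * [p*2.154020 + (1-p)*0.000000] = 1.254506; exercise = 0.989738; V(1,0) = max -> 1.254506
  V(1,1) = exp(-r*dt) * [p*0.000000 + (1-p)*0.000000] = 0.000000; exercise = 0.000000; V(1,1) = max -> 0.000000
  V(0,0) = exp(-r*dt) * [p*1.254506 + (1-p)*0.000000] = 0.730626; exercise = 0.000000; V(0,0) = max -> 0.730626

Answer: Price = V(0,0) = 0.7306


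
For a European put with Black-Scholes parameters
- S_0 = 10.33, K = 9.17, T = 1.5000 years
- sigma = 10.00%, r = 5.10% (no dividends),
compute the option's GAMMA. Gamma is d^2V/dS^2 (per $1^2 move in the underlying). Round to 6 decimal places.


Answer: Gamma = 0.079713

Derivation:
d1 = 1.6584270047; d2 = 1.5359525176
phi(d1) = 0.1008492352; exp(-qT) = 1.0000000000; exp(-rT) = 0.9263529143
Gamma = exp(-qT) * phi(d1) / (S * sigma * sqrt(T)) = 1.0000000000 * 0.1008492352 / (10.3300 * 0.1000 * 1.2247448714) = 0.079713


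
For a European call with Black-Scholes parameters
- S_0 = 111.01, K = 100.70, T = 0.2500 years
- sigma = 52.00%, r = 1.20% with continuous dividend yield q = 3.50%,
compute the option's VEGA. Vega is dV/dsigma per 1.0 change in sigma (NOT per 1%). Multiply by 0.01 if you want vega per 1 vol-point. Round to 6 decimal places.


Answer: Vega = 19.535692

Derivation:
d1 = 0.4827864908; d2 = 0.2227864908
phi(d1) = 0.3550559376; exp(-qT) = 0.9912881698; exp(-rT) = 0.9970044955
Vega = S * exp(-qT) * phi(d1) * sqrt(T) = 111.0100 * 0.9912881698 * 0.3550559376 * 0.5000000000 = 19.535692


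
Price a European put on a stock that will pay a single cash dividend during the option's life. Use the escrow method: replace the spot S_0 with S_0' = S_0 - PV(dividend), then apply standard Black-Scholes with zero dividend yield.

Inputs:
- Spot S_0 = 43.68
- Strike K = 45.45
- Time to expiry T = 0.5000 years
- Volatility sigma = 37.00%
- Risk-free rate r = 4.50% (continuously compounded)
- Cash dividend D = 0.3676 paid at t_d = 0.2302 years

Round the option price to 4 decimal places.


Answer: Price = 5.1497

Derivation:
PV(D) = D * exp(-r * t_d) = 0.3676 * 0.98969447 = 0.36381169
S_0' = S_0 - PV(D) = 43.6800 - 0.36381169 = 43.31618831
d1 = (ln(S_0'/K) + (r + sigma^2/2)*T) / (sigma*sqrt(T)) = 0.03301848
d2 = d1 - sigma*sqrt(T) = -0.22861103
exp(-rT) = 0.97775124
N(-d1) = 0.48682993; N(-d2) = 0.59041437
P = K * exp(-rT) * N(-d2) - S_0' * N(-d1) = 45.4500 * 0.97775124 * 0.59041437 - 43.31618831 * 0.48682993 = 5.1497


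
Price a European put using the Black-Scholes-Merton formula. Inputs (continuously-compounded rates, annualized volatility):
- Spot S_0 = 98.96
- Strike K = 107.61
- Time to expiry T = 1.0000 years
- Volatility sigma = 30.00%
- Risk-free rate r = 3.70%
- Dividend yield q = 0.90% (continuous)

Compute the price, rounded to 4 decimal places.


Answer: Price = 15.0491

Derivation:
d1 = (ln(S/K) + (r - q + 0.5*sigma^2) * T) / (sigma * sqrt(T)) = -0.03599284
d2 = d1 - sigma * sqrt(T) = -0.33599284
exp(-rT) = 0.96367614; exp(-qT) = 0.99104038
P = K * exp(-rT) * N(-d2) - S_0 * exp(-qT) * N(-d1)
N(-d1) = 0.51435597; N(-d2) = 0.63156187
P = 107.6100 * 0.96367614 * 0.63156187 - 98.9600 * 0.99104038 * 0.51435597 = 15.0491


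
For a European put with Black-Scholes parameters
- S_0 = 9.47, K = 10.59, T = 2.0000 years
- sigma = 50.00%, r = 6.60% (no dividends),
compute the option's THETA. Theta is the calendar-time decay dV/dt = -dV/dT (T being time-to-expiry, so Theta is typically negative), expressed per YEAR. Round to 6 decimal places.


d1 = 0.3821470176; d2 = -0.3249597635
phi(d1) = 0.3708503360; exp(-qT) = 1.0000000000; exp(-rT) = 0.8763409951
Theta = -S*exp(-qT)*phi(d1)*sigma/(2*sqrt(T)) + r*K*exp(-rT)*N(-d2) - q*S*exp(-qT)*N(-d1)
N(-d1) = 0.3511761592; N(-d2) = 0.6273942378; sqrt(T) = 1.4142135624
Term 1 = -9.4700 * 1.0000000000 * 0.3708503360 * 0.5000 / (2 * 1.4142135624) = -0.6208313891
Term 2 = 0.0660 * 10.5900 * 0.8763409951 * 0.6273942378 = 0.3842851035
Term 3 = 0 (no dividend yield, q = 0)
Theta = -0.6208313891 + (0.3842851035) + (0.0000000000) = -0.236546

Answer: Theta = -0.236546


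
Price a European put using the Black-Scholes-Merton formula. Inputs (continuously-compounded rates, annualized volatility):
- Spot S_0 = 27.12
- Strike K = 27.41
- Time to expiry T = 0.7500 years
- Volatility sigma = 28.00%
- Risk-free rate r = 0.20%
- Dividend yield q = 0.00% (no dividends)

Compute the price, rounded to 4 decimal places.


Answer: Price = 2.7555

Derivation:
d1 = (ln(S/K) + (r - q + 0.5*sigma^2) * T) / (sigma * sqrt(T)) = 0.08356548
d2 = d1 - sigma * sqrt(T) = -0.15892163
exp(-rT) = 0.99850112; exp(-qT) = 1.00000000
P = K * exp(-rT) * N(-d2) - S_0 * exp(-qT) * N(-d1)
N(-d1) = 0.46670096; N(-d2) = 0.56313469
P = 27.4100 * 0.99850112 * 0.56313469 - 27.1200 * 1.00000000 * 0.46670096 = 2.7555


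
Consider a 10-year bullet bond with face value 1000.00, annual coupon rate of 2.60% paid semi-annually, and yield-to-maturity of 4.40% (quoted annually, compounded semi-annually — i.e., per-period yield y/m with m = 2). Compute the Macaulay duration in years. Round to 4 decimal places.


Answer: Macaulay duration = 8.7545 years

Derivation:
Coupon per period c = face * coupon_rate / m = 13.000000
Periods per year m = 2; per-period yield y/m = 0.022000
Number of cashflows N = 20
Cashflows (t years, CF_t, discount factor 1/(1+y/m)^(m*t), PV):
  t = 0.5000: CF_t = 13.000000, DF = 0.978474, PV = 12.720157
  t = 1.0000: CF_t = 13.000000, DF = 0.957411, PV = 12.446337
  t = 1.5000: CF_t = 13.000000, DF = 0.936801, PV = 12.178412
  t = 2.0000: CF_t = 13.000000, DF = 0.916635, PV = 11.916254
  t = 2.5000: CF_t = 13.000000, DF = 0.896903, PV = 11.659740
  t = 3.0000: CF_t = 13.000000, DF = 0.877596, PV = 11.408748
  t = 3.5000: CF_t = 13.000000, DF = 0.858704, PV = 11.163158
  t = 4.0000: CF_t = 13.000000, DF = 0.840220, PV = 10.922855
  t = 4.5000: CF_t = 13.000000, DF = 0.822133, PV = 10.687725
  t = 5.0000: CF_t = 13.000000, DF = 0.804435, PV = 10.457657
  t = 5.5000: CF_t = 13.000000, DF = 0.787119, PV = 10.232541
  t = 6.0000: CF_t = 13.000000, DF = 0.770175, PV = 10.012271
  t = 6.5000: CF_t = 13.000000, DF = 0.753596, PV = 9.796743
  t = 7.0000: CF_t = 13.000000, DF = 0.737373, PV = 9.585854
  t = 7.5000: CF_t = 13.000000, DF = 0.721500, PV = 9.379505
  t = 8.0000: CF_t = 13.000000, DF = 0.705969, PV = 9.177598
  t = 8.5000: CF_t = 13.000000, DF = 0.690772, PV = 8.980037
  t = 9.0000: CF_t = 13.000000, DF = 0.675902, PV = 8.786729
  t = 9.5000: CF_t = 13.000000, DF = 0.661352, PV = 8.597582
  t = 10.0000: CF_t = 1013.000000, DF = 0.647116, PV = 655.528427
Price P = sum_t PV_t = 855.638331
Macaulay numerator sum_t t * PV_t:
  t * PV_t at t = 0.5000: 6.360078
  t * PV_t at t = 1.0000: 12.446337
  t * PV_t at t = 1.5000: 18.267618
  t * PV_t at t = 2.0000: 23.832509
  t * PV_t at t = 2.5000: 29.149350
  t * PV_t at t = 3.0000: 34.226243
  t * PV_t at t = 3.5000: 39.071054
  t * PV_t at t = 4.0000: 43.691422
  t * PV_t at t = 4.5000: 48.094765
  t * PV_t at t = 5.0000: 52.288285
  t * PV_t at t = 5.5000: 56.278976
  t * PV_t at t = 6.0000: 60.073627
  t * PV_t at t = 6.5000: 63.678828
  t * PV_t at t = 7.0000: 67.100978
  t * PV_t at t = 7.5000: 70.346287
  t * PV_t at t = 8.0000: 73.420782
  t * PV_t at t = 8.5000: 76.330314
  t * PV_t at t = 9.0000: 79.080560
  t * PV_t at t = 9.5000: 81.677030
  t * PV_t at t = 10.0000: 6555.284266
Macaulay duration D = (sum_t t * PV_t) / P = 7490.699311 / 855.638331 = 8.754516


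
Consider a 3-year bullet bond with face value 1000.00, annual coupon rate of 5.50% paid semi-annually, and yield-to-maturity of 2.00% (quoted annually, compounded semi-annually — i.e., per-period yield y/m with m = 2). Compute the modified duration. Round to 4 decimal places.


Coupon per period c = face * coupon_rate / m = 27.500000
Periods per year m = 2; per-period yield y/m = 0.010000
Number of cashflows N = 6
Cashflows (t years, CF_t, discount factor 1/(1+y/m)^(m*t), PV):
  t = 0.5000: CF_t = 27.500000, DF = 0.990099, PV = 27.227723
  t = 1.0000: CF_t = 27.500000, DF = 0.980296, PV = 26.958141
  t = 1.5000: CF_t = 27.500000, DF = 0.970590, PV = 26.691229
  t = 2.0000: CF_t = 27.500000, DF = 0.960980, PV = 26.426959
  t = 2.5000: CF_t = 27.500000, DF = 0.951466, PV = 26.165306
  t = 3.0000: CF_t = 1027.500000, DF = 0.942045, PV = 967.951479
Price P = sum_t PV_t = 1101.420838
First compute Macaulay numerator sum_t t * PV_t:
  t * PV_t at t = 0.5000: 13.613861
  t * PV_t at t = 1.0000: 26.958141
  t * PV_t at t = 1.5000: 40.036844
  t * PV_t at t = 2.0000: 52.853919
  t * PV_t at t = 2.5000: 65.413266
  t * PV_t at t = 3.0000: 2903.854438
Macaulay duration D = 3102.730469 / 1101.420838 = 2.817025
Modified duration = D / (1 + y/m) = 2.817025 / (1 + 0.010000) = 2.789134

Answer: Modified duration = 2.7891


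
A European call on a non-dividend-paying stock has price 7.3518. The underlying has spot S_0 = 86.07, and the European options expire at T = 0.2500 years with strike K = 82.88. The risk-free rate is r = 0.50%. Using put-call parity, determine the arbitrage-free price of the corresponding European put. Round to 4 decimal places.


Answer: Put price = 4.0583

Derivation:
Put-call parity: C - P = S_0 * exp(-qT) - K * exp(-rT).
S_0 * exp(-qT) = 86.0700 * 1.00000000 = 86.07000000
K * exp(-rT) = 82.8800 * 0.99875078 = 82.77646472
P = C - S*exp(-qT) + K*exp(-rT)
P = 7.3518 - 86.07000000 + 82.77646472 = 4.0583


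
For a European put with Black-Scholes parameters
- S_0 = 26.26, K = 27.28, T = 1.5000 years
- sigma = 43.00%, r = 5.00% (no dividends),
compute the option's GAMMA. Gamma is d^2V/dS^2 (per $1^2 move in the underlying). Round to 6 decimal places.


d1 = 0.3333737233; d2 = -0.1932665714
phi(d1) = 0.3773781466; exp(-qT) = 1.0000000000; exp(-rT) = 0.9277434863
Gamma = exp(-qT) * phi(d1) / (S * sigma * sqrt(T)) = 1.0000000000 * 0.3773781466 / (26.2600 * 0.4300 * 1.2247448714) = 0.027288

Answer: Gamma = 0.027288


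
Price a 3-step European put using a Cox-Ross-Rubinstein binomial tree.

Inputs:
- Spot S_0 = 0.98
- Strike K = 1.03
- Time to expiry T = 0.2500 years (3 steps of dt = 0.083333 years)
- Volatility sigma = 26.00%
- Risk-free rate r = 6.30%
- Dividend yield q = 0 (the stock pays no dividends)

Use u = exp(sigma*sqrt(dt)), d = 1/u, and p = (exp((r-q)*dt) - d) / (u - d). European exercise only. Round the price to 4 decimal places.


dt = T/N = 0.083333
u = exp(sigma*sqrt(dt)) = 1.077944; d = 1/u = 0.927692
p = (exp((r-q)*dt) - d) / (u - d) = 0.516278
Discount per step: exp(-r*dt) = 0.994764
Stock lattice S(k, i) with i counting down-moves:
  k=0: S(0,0) = 0.9800
  k=1: S(1,0) = 1.0564; S(1,1) = 0.9091
  k=2: S(2,0) = 1.1387; S(2,1) = 0.9800; S(2,2) = 0.8434
  k=3: S(3,0) = 1.2275; S(3,1) = 1.0564; S(3,2) = 0.9091; S(3,3) = 0.7824
Terminal payoffs V(N, i) = max(K - S_T, 0):
  V(3,0) = 0.000000; V(3,1) = 0.000000; V(3,2) = 0.120862; V(3,3) = 0.247584
Backward induction: V(k, i) = exp(-r*dt) * [p * V(k+1, i) + (1-p) * V(k+1, i+1)].
  V(2,0) = exp(-r*dt) * [p*0.000000 + (1-p)*0.000000] = 0.000000
  V(2,1) = exp(-r*dt) * [p*0.000000 + (1-p)*0.120862] = 0.058157
  V(2,2) = exp(-r*dt) * [p*0.120862 + (1-p)*0.247584] = 0.181207
  V(1,0) = exp(-r*dt) * [p*0.000000 + (1-p)*0.058157] = 0.027985
  V(1,1) = exp(-r*dt) * [p*0.058157 + (1-p)*0.181207] = 0.117063
  V(0,0) = exp(-r*dt) * [p*0.027985 + (1-p)*0.117063] = 0.070702

Answer: Price = V(0,0) = 0.0707


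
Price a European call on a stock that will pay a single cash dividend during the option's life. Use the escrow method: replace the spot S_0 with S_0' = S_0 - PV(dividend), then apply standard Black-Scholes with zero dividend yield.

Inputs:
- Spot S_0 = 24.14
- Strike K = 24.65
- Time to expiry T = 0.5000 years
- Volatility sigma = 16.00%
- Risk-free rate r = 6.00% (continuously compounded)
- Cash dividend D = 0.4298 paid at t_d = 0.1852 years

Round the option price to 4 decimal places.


Answer: Price = 0.9744

Derivation:
PV(D) = D * exp(-r * t_d) = 0.4298 * 0.98894951 = 0.42505050
S_0' = S_0 - PV(D) = 24.1400 - 0.42505050 = 23.71494950
d1 = (ln(S_0'/K) + (r + sigma^2/2)*T) / (sigma*sqrt(T)) = -0.02007539
d2 = d1 - sigma*sqrt(T) = -0.13321247
exp(-rT) = 0.97044553
N(d1) = 0.49199162; N(d2) = 0.44701267
C = S_0' * N(d1) - K * exp(-rT) * N(d2) = 23.71494950 * 0.49199162 - 24.6500 * 0.97044553 * 0.44701267 = 0.9744


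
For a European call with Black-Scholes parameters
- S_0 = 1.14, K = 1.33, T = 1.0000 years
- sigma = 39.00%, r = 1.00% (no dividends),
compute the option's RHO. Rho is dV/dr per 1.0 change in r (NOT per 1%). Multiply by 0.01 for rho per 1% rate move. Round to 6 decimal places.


Answer: Rho = 0.376815

Derivation:
d1 = -0.1746171278; d2 = -0.5646171278
phi(d1) = 0.3929063055; exp(-qT) = 1.0000000000; exp(-rT) = 0.9900498337
N(d2) = 0.2861671064
Rho = K*T*exp(-rT)*N(d2) = 1.3300 * 1.0000 * 0.9900498337 * 0.2861671064 = 0.376815


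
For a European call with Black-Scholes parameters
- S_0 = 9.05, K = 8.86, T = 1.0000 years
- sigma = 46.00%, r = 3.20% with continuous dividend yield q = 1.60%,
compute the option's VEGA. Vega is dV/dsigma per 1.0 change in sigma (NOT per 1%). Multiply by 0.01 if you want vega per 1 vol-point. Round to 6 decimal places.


Answer: Vega = 3.385475

Derivation:
d1 = 0.3109086806; d2 = -0.1490913194
phi(d1) = 0.3801191066; exp(-qT) = 0.9841273201; exp(-rT) = 0.9685065821
Vega = S * exp(-qT) * phi(d1) * sqrt(T) = 9.0500 * 0.9841273201 * 0.3801191066 * 1.0000000000 = 3.385475


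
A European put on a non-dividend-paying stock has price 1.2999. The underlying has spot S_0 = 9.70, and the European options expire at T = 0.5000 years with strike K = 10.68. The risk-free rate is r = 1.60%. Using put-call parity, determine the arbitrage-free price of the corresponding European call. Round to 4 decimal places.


Put-call parity: C - P = S_0 * exp(-qT) - K * exp(-rT).
S_0 * exp(-qT) = 9.7000 * 1.00000000 = 9.70000000
K * exp(-rT) = 10.6800 * 0.99203191 = 10.59490085
C = P + S*exp(-qT) - K*exp(-rT)
C = 1.2999 + 9.70000000 - 10.59490085 = 0.4050

Answer: Call price = 0.4050


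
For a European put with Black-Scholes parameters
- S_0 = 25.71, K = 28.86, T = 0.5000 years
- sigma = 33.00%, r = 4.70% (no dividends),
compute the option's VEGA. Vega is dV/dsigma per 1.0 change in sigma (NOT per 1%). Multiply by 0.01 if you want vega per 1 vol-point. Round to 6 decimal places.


d1 = -0.2779209582; d2 = -0.5112661959
phi(d1) = 0.3838288370; exp(-qT) = 1.0000000000; exp(-rT) = 0.9767739747
Vega = S * exp(-qT) * phi(d1) * sqrt(T) = 25.7100 * 1.0000000000 * 0.3838288370 * 0.7071067812 = 6.977899

Answer: Vega = 6.977899


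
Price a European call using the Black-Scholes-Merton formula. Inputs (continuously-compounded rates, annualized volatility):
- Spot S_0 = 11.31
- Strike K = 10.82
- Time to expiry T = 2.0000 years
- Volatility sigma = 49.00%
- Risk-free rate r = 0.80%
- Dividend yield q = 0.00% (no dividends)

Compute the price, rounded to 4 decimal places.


d1 = (ln(S/K) + (r - q + 0.5*sigma^2) * T) / (sigma * sqrt(T)) = 0.43348679
d2 = d1 - sigma * sqrt(T) = -0.25947786
exp(-rT) = 0.98412732; exp(-qT) = 1.00000000
C = S_0 * exp(-qT) * N(d1) - K * exp(-rT) * N(d2)
N(d1) = 0.66766942; N(d2) = 0.39763328
C = 11.3100 * 1.00000000 * 0.66766942 - 10.8200 * 0.98412732 * 0.39763328 = 3.3172

Answer: Price = 3.3172


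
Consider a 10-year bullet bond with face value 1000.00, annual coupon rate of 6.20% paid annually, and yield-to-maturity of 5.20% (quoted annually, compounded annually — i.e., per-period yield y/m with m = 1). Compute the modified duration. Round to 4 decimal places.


Answer: Modified duration = 7.4473

Derivation:
Coupon per period c = face * coupon_rate / m = 62.000000
Periods per year m = 1; per-period yield y/m = 0.052000
Number of cashflows N = 10
Cashflows (t years, CF_t, discount factor 1/(1+y/m)^(m*t), PV):
  t = 1.0000: CF_t = 62.000000, DF = 0.950570, PV = 58.935361
  t = 2.0000: CF_t = 62.000000, DF = 0.903584, PV = 56.022206
  t = 3.0000: CF_t = 62.000000, DF = 0.858920, PV = 53.253048
  t = 4.0000: CF_t = 62.000000, DF = 0.816464, PV = 50.620768
  t = 5.0000: CF_t = 62.000000, DF = 0.776106, PV = 48.118601
  t = 6.0000: CF_t = 62.000000, DF = 0.737744, PV = 45.740115
  t = 7.0000: CF_t = 62.000000, DF = 0.701277, PV = 43.479197
  t = 8.0000: CF_t = 62.000000, DF = 0.666613, PV = 41.330035
  t = 9.0000: CF_t = 62.000000, DF = 0.633663, PV = 39.287105
  t = 10.0000: CF_t = 1062.000000, DF = 0.602341, PV = 639.686402
Price P = sum_t PV_t = 1076.472838
First compute Macaulay numerator sum_t t * PV_t:
  t * PV_t at t = 1.0000: 58.935361
  t * PV_t at t = 2.0000: 112.044413
  t * PV_t at t = 3.0000: 159.759144
  t * PV_t at t = 4.0000: 202.483072
  t * PV_t at t = 5.0000: 240.593004
  t * PV_t at t = 6.0000: 274.440689
  t * PV_t at t = 7.0000: 304.354376
  t * PV_t at t = 8.0000: 330.640278
  t * PV_t at t = 9.0000: 353.583948
  t * PV_t at t = 10.0000: 6396.864015
Macaulay duration D = 8433.698301 / 1076.472838 = 7.834567
Modified duration = D / (1 + y/m) = 7.834567 / (1 + 0.052000) = 7.447307


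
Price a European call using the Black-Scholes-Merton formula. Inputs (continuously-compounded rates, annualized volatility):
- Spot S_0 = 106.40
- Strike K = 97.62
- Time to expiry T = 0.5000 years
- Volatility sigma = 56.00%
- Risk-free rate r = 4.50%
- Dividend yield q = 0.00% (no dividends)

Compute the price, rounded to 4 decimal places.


d1 = (ln(S/K) + (r - q + 0.5*sigma^2) * T) / (sigma * sqrt(T)) = 0.47230487
d2 = d1 - sigma * sqrt(T) = 0.07632507
exp(-rT) = 0.97775124; exp(-qT) = 1.00000000
C = S_0 * exp(-qT) * N(d1) - K * exp(-rT) * N(d2)
N(d1) = 0.68164540; N(d2) = 0.53041976
C = 106.4000 * 1.00000000 * 0.68164540 - 97.6200 * 0.97775124 * 0.53041976 = 21.8995

Answer: Price = 21.8995
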